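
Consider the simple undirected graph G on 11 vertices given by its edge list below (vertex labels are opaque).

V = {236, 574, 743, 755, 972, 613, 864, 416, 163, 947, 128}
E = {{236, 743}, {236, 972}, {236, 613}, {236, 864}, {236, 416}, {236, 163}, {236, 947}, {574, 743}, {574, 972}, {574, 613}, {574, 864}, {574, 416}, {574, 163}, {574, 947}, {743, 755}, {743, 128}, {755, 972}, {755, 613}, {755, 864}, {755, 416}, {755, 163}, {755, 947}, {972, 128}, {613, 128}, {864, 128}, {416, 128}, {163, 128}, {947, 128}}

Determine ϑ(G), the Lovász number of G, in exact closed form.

7

N(613) = {236, 574, 755, 128}, |N(613)| = 4.
Vertex 864 has 4 neighbors: 236, 574, 755, 128.
N(574) = {743, 972, 613, 864, 416, 163, 947}, |N(574)| = 7.
Vertex 743 has 4 neighbors: 236, 574, 755, 128.
Complete multipartite on [7, 4]: sandwich collapses at ϑ=7.
ϑ(G) ≈ 7.000000.
Check 7 ≤ 7 ≤ 7: collapsed.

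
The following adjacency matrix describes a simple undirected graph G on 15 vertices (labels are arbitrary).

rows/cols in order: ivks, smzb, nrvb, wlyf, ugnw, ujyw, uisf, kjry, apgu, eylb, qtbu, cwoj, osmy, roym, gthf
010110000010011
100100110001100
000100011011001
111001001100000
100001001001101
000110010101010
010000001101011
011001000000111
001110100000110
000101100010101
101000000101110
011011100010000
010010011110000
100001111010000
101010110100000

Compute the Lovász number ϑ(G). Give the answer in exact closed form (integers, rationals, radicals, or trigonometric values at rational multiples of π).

deg(nrvb) = 6; N(nrvb) = {wlyf, kjry, apgu, qtbu, cwoj, gthf}.
Vertex cwoj has 6 neighbors: smzb, nrvb, ugnw, ujyw, uisf, qtbu.
deg(apgu) = 6; N(apgu) = {nrvb, wlyf, ugnw, uisf, osmy, roym}.
Vertex uisf has 6 neighbors: smzb, apgu, eylb, cwoj, roym, gthf.
Regular of degree 6 on 15 vertices: Kneser-type, 2-subsets of [6].
A has 3 distinct eigenvalues ≈ [6.0, 1.0, -3.0].
With N=15: ϑ(G) = 15·(-1*(-3))/(6−(-3)) = 5.
Numerically 5.0000.

5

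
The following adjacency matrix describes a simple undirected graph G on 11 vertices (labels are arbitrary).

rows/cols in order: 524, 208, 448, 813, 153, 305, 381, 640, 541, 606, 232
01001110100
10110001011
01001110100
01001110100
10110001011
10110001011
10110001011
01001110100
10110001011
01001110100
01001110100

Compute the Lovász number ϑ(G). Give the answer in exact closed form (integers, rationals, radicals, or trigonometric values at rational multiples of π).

6

Vertex 524 has 5 neighbors: 208, 153, 305, 381, 541.
deg(640) = 5; N(640) = {208, 153, 305, 381, 541}.
N(381) = {524, 448, 813, 640, 606, 232}, |N(381)| = 6.
deg(606) = 5; N(606) = {208, 153, 305, 381, 541}.
G = K_{6,5}: α = 6 = χ(Ḡ), so ϑ = 6.
ϑ(G) ≈ 6.0000000.
Check 6 ≤ 6 ≤ 6: collapsed.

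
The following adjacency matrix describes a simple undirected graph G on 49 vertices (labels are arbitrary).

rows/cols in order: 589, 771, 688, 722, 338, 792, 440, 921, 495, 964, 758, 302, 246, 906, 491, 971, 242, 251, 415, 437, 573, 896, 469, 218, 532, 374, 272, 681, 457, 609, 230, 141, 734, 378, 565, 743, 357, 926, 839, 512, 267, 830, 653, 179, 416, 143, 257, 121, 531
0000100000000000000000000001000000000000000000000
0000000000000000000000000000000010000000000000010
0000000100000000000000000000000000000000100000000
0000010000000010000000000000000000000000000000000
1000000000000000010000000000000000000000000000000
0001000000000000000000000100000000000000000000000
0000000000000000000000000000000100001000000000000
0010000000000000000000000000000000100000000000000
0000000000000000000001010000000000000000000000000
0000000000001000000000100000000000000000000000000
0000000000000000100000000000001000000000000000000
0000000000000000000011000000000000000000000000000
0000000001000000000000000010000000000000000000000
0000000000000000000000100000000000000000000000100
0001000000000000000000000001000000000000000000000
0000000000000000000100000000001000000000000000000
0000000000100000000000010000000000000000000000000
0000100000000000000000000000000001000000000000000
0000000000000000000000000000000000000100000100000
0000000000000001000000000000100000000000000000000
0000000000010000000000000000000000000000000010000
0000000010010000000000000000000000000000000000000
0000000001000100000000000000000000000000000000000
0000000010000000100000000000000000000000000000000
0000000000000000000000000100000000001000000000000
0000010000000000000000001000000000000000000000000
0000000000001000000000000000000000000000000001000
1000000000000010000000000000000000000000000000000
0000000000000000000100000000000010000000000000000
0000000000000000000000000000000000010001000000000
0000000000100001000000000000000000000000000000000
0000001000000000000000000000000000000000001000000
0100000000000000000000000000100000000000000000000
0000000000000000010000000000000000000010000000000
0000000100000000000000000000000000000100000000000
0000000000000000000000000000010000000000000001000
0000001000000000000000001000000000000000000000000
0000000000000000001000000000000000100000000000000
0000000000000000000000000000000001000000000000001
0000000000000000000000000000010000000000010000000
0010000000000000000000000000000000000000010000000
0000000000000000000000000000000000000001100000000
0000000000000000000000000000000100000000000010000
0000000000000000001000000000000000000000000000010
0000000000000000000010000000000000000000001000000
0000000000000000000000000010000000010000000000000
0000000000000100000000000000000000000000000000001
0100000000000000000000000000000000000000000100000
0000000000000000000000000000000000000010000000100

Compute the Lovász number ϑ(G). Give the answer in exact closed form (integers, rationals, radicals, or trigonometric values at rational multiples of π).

49*cos(pi/49)/(cos(pi/49) + 1)

Vertex 771 has 2 neighbors: 734, 121.
Vertex 491 has 2 neighbors: 722, 681.
N(896) = {495, 302}, |N(896)| = 2.
deg(921) = 2; N(921) = {688, 565}.
Regular of degree 2 on 49 vertices: this is C_{49}, the 49-cycle.
spec(A) ≈ [2.0, 1.984, 1.935, 1.854, 1.743, 1.603, 1.437, 1.247, 1.037, 0.81, 0.569, 0.319, 0.064, -0.192, -0.445, -0.691, -0.925, -1.144, -1.345, -1.523, -1.676, -1.802, -1.898, -1.963, -1.996] (distinct, 3 d.p.).
λ_max=2, λ_min=-2*cos(pi/49); ϑ = −49·λ_min/(λ_max−λ_min) = 49*cos(pi/49)/(cos(pi/49) + 1).
= 24.47481… (decimal).
24 ≤ 49*cos(pi/49)/(cos(pi/49) + 1) ≤ 25: both strict.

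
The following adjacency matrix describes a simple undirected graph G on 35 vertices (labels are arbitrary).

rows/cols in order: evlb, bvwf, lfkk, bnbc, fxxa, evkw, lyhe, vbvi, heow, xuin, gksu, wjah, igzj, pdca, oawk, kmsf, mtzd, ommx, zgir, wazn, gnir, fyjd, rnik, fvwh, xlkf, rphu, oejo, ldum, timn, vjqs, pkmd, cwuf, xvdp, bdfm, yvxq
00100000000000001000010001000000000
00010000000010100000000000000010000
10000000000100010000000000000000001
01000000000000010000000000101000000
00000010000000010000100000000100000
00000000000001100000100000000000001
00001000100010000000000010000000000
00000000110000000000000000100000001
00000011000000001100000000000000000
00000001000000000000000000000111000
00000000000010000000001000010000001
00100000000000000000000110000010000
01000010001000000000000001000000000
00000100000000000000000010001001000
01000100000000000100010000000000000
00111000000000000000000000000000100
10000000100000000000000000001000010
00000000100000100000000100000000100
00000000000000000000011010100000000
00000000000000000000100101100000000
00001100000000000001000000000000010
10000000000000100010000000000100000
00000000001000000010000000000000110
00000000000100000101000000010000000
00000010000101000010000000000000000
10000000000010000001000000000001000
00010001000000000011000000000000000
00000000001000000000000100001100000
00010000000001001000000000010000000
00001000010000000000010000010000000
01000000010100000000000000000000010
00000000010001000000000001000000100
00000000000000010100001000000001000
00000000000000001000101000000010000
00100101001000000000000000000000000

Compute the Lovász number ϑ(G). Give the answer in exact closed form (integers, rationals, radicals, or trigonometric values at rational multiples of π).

N(evlb) = {lfkk, mtzd, fyjd, rphu}, |N(evlb)| = 4.
N(rnik) = {gksu, zgir, xvdp, bdfm}, |N(rnik)| = 4.
deg(bnbc) = 4; N(bnbc) = {bvwf, kmsf, oejo, timn}.
deg(heow) = 4; N(heow) = {lyhe, vbvi, mtzd, ommx}.
Every vertex has degree 4 (N=35); this is K(7,3), the Kneser graph.
Distinct eigenvalues (to 4 d.p.): [4.0, 2.0, -1.0, -3.0].
−35·(-3) / ((4)−(-3)) = 15 = ϑ(G).
≈ 15.00000 (to 5 d.p.).

15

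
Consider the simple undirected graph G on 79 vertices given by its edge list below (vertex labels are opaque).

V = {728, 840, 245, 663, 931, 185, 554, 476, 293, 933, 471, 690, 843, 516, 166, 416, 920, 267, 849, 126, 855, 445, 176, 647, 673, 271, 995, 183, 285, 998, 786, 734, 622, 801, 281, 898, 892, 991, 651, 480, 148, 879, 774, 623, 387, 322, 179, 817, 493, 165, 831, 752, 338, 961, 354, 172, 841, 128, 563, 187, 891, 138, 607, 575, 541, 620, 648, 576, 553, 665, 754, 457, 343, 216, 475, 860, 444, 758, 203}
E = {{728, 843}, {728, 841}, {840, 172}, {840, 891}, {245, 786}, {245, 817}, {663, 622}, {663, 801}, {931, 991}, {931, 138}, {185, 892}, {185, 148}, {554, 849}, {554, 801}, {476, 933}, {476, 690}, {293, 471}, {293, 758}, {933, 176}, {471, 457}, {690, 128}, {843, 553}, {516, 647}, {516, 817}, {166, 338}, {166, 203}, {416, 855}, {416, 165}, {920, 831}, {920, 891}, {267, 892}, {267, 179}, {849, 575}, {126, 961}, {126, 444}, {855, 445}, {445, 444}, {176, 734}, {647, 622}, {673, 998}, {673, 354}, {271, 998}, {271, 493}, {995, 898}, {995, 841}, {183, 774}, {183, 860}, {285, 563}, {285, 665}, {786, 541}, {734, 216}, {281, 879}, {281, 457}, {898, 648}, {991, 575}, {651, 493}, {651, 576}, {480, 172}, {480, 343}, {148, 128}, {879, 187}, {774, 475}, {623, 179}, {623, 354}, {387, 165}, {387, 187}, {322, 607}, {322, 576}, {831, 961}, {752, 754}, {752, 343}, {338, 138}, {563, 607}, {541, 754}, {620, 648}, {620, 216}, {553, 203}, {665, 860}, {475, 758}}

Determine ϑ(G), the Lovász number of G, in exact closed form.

79*cos(pi/79)/(cos(pi/79) + 1)

deg(663) = 2; N(663) = {622, 801}.
Vertex 166 has 2 neighbors: 338, 203.
deg(563) = 2; N(563) = {285, 607}.
N(576) = {651, 322}, |N(576)| = 2.
deg(v) = 2 for all v (|V|=79); this is C_{79}, the 79-cycle.
spec(A) ≈ [2.0, 1.9937, 1.9748, 1.9433, 1.8996, 1.8439, 1.7766, 1.698, 1.6086, 1.5091, 1.4001, 1.2822, 1.1562, 1.0229, 0.8831, 0.7377, 0.5877, 0.434, 0.2775, 0.1192, -0.0398, -0.1985, -0.356, -0.5112, -0.6632, -0.8111, -0.9537, -1.0904, -1.2202, -1.3422, -1.4558, -1.5601, -1.6546, -1.7386, -1.8117, -1.8733, -1.923, -1.9606, -1.9858, -1.9984] (distinct, 4 d.p.).
−79·(-2*cos(pi/79)) / ((2)−(-2*cos(pi/79))) = 79*cos(pi/79)/(cos(pi/79) + 1) = ϑ(G).
ϑ(G) ≈ 39.4843794.
39 ≤ 79*cos(pi/79)/(cos(pi/79) + 1) ≤ 40: both strict.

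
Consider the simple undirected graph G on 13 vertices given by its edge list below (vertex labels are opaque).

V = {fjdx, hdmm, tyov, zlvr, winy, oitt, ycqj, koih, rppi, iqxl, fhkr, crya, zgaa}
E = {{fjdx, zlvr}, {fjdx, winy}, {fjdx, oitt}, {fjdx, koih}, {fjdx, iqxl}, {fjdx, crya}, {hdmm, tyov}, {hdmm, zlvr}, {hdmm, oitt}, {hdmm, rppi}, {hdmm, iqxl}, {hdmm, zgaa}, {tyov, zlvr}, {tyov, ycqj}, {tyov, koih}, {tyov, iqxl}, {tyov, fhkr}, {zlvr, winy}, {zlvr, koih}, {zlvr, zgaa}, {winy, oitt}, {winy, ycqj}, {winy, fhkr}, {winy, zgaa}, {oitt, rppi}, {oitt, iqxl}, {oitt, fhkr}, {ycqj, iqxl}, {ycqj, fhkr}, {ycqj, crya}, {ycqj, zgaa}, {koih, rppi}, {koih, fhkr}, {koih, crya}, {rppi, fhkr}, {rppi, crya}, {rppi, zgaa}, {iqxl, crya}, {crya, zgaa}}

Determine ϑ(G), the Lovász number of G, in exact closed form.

Vertex crya has 6 neighbors: fjdx, ycqj, koih, rppi, iqxl, zgaa.
N(tyov) = {hdmm, zlvr, ycqj, koih, iqxl, fhkr}, |N(tyov)| = 6.
N(iqxl) = {fjdx, hdmm, tyov, oitt, ycqj, crya}, |N(iqxl)| = 6.
Vertex fhkr has 6 neighbors: tyov, winy, oitt, ycqj, koih, rppi.
G on 13 vertices is 6-regular; Paley(13): SR with (k,λ,μ)=(6,2,3).
Distinct eigenvalues (to 5 d.p.): [6.0, 1.30278, -2.30278].
λ_max=6, λ_min=-sqrt(13)/2 - 1/2; ϑ = −13·λ_min/(λ_max−λ_min) = sqrt(13).
Numerically 3.60555128.

sqrt(13)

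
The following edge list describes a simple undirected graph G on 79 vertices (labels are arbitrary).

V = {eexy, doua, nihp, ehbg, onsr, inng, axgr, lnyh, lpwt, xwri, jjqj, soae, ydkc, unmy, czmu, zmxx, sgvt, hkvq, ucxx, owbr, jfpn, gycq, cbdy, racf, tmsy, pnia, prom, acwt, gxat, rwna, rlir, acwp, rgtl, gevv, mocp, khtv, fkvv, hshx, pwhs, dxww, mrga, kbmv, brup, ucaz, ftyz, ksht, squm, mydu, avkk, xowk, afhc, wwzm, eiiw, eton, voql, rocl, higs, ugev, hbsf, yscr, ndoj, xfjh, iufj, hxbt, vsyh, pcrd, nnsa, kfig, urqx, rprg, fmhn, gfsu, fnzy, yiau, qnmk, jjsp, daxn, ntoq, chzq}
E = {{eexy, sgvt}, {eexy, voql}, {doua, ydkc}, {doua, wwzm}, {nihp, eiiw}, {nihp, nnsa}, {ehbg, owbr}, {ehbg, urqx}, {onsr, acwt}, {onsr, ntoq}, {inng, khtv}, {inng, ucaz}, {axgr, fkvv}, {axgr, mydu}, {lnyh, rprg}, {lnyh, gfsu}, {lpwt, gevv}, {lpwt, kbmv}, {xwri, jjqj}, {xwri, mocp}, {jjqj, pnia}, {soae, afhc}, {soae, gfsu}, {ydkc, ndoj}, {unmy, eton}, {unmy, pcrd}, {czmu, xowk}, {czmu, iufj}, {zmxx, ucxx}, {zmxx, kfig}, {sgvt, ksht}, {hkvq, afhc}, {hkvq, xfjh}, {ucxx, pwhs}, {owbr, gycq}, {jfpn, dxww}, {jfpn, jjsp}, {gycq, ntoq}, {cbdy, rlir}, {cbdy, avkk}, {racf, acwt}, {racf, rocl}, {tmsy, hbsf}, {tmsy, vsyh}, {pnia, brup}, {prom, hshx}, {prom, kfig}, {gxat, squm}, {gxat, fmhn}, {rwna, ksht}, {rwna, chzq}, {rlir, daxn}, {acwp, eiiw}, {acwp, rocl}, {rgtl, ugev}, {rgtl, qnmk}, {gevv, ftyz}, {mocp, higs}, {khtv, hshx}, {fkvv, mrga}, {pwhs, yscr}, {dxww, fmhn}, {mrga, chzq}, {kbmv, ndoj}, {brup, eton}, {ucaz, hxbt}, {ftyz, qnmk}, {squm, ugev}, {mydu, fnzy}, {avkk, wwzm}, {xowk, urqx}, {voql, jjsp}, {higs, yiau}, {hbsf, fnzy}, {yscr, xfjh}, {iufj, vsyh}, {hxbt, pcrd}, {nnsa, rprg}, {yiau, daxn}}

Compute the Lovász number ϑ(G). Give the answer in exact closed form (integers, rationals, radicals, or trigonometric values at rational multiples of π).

79*cos(pi/79)/(cos(pi/79) + 1)

N(vsyh) = {tmsy, iufj}, |N(vsyh)| = 2.
Vertex khtv has 2 neighbors: inng, hshx.
deg(eton) = 2; N(eton) = {unmy, brup}.
deg(voql) = 2; N(voql) = {eexy, jjsp}.
Every vertex has degree 2 (N=79); this is C_{79}, the 79-cycle.
A has 40 distinct eigenvalues ≈ [2.0, 1.994, 1.975, 1.943, 1.9, 1.844, 1.777, 1.698, 1.609, 1.509, 1.4, 1.282, 1.156, 1.023, 0.883, 0.738, 0.588, 0.434, 0.277, 0.119, -0.04, -0.199, -0.356, -0.511, -0.663, -0.811, -0.954, -1.09, -1.22, -1.342, -1.456, -1.56, -1.655, -1.739, -1.812, -1.873, -1.923, -1.961, -1.986, -1.998].
−79·(-2*cos(pi/79)) / ((2)−(-2*cos(pi/79))) = 79*cos(pi/79)/(cos(pi/79) + 1) = ϑ(G).
ϑ(G) ≈ 39.48437942.
Lovász sandwich 39 ≤ 79*cos(pi/79)/(cos(pi/79) + 1) ≤ 40: both strict.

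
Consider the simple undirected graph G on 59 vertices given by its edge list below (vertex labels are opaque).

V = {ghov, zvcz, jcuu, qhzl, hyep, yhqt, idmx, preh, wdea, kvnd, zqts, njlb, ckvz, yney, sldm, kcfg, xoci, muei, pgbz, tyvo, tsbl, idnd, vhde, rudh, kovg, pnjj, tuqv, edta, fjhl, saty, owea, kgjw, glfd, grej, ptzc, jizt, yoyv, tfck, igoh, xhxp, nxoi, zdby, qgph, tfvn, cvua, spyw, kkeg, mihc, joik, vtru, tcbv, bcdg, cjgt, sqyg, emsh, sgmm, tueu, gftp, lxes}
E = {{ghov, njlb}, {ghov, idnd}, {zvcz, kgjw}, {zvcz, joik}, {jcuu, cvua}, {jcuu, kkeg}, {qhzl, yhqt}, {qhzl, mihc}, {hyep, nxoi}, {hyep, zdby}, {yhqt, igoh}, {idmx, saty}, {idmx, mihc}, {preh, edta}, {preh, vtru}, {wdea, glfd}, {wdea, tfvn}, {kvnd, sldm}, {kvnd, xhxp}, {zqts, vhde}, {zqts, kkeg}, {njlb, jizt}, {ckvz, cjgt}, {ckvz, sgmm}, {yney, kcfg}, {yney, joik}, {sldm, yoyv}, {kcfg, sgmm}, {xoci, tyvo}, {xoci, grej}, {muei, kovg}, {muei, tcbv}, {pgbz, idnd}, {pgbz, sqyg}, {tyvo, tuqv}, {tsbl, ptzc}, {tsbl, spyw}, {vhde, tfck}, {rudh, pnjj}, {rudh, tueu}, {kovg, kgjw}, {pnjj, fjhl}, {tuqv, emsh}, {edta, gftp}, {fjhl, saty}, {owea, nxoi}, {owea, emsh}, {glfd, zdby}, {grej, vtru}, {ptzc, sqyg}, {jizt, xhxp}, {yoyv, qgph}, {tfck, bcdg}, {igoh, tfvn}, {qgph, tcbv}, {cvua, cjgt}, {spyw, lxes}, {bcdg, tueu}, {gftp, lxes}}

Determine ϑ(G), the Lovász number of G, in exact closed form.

deg(saty) = 2; N(saty) = {idmx, fjhl}.
N(tfvn) = {wdea, igoh}, |N(tfvn)| = 2.
Vertex kgjw has 2 neighbors: zvcz, kovg.
deg(vhde) = 2; N(vhde) = {zqts, tfck}.
G on 59 vertices is 2-regular; this is C_{59}, the 59-cycle.
Distinct eigenvalues (to 6 d.p.): [2.0, 1.98867, 1.954807, 1.898795, 1.82127, 1.723108, 1.605423, 1.469548, 1.317023, 1.149575, 0.969102, 0.777648, 0.577384, 0.370577, 0.159572, -0.053241, -0.265451, -0.474653, -0.678478, -0.874615, -1.060842, -1.235049, -1.395263, -1.539668, -1.666628, -1.774704, -1.862672, -1.929536, -1.974537, -1.997165].
Lovász (edge-transitive): ϑ = −59·(-2*cos(pi/59))/((2)−(-2*cos(pi/59))) = 59*cos(pi/59)/(cos(pi/59) + 1).
Numerically 29.479079936.
Lovász sandwich 29 ≤ 59*cos(pi/59)/(cos(pi/59) + 1) ≤ 30: both strict.

59*cos(pi/59)/(cos(pi/59) + 1)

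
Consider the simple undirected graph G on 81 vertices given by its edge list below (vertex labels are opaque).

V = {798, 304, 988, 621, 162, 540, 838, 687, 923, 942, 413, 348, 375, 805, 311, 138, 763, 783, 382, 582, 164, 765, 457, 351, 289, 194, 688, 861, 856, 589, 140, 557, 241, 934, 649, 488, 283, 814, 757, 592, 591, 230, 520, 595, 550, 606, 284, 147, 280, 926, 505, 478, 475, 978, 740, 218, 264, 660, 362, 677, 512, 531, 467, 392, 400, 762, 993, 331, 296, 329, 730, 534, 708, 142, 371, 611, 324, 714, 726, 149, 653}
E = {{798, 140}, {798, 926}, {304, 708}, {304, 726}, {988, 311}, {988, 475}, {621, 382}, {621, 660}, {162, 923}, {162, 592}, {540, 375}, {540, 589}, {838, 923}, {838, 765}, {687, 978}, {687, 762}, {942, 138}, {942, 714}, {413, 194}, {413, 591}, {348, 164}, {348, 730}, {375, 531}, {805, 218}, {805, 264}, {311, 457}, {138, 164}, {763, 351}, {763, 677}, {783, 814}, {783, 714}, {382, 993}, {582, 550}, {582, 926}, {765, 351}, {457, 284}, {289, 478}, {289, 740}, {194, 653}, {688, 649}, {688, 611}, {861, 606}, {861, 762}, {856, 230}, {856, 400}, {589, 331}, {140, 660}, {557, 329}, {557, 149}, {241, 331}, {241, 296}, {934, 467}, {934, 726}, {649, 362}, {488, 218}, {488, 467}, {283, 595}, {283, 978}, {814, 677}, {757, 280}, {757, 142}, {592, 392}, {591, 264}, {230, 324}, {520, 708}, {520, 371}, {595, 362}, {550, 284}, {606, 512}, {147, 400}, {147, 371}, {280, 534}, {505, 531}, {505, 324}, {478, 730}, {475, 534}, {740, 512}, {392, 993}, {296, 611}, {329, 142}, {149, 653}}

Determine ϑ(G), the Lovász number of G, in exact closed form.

Vertex 324 has 2 neighbors: 230, 505.
Vertex 149 has 2 neighbors: 557, 653.
deg(557) = 2; N(557) = {329, 149}.
Vertex 649 has 2 neighbors: 688, 362.
deg(v) = 2 for all v (|V|=81); connected 2-regular on 81 ⇒ C_{81}.
A has 41 distinct eigenvalues ≈ [2.0, 1.993986, 1.97598, 1.94609, 1.904496, 1.851448, 1.787265, 1.712334, 1.627104, 1.532089, 1.427859, 1.315043, 1.194317, 1.066409, 0.932087, 0.79216, 0.647468, 0.498882, 0.347296, 0.193622, 0.038783, -0.11629, -0.270663, -0.423408, -0.573606, -0.720355, -0.862772, -1.0, -1.131214, -1.255624, -1.372483, -1.481088, -1.580785, -1.670976, -1.751116, -1.820726, -1.879385, -1.926742, -1.962511, -1.986477, -1.998496].
Lovász: ϑ = −81(-2*cos(pi/81))/(2+-(-1)*2*cos(pi/81)) = 81*cos(pi/81)/(cos(pi/81) + 1).
= 40.484765310… (decimal).
Check 40 ≤ 81*cos(pi/81)/(cos(pi/81) + 1) ≤ 41: both strict.

81*cos(pi/81)/(cos(pi/81) + 1)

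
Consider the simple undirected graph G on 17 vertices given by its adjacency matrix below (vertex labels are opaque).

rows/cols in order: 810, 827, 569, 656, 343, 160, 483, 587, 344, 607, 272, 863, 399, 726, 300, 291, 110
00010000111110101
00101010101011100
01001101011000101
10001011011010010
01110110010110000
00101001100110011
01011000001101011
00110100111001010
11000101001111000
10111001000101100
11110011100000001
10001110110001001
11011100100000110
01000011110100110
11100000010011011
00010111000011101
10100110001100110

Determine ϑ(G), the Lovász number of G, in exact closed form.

Vertex 343 has 8 neighbors: 827, 569, 656, 160, 483, 607, 863, 399.
Vertex 810 has 8 neighbors: 656, 344, 607, 272, 863, 399, 300, 110.
Vertex 607 has 8 neighbors: 810, 569, 656, 343, 587, 863, 726, 300.
deg(656) = 8; N(656) = {810, 343, 483, 587, 607, 272, 399, 291}.
Regular of degree 8 on 17 vertices: strongly regular (17,8,3,4).
Distinct eigenvalues (to 5 d.p.): [8.0, 1.56155, -2.56155].
−17·(-sqrt(17)/2 - 1/2) / ((8)−(-sqrt(17)/2 - 1/2)) = sqrt(17) = ϑ(G).
Numerically 4.123105626.

sqrt(17)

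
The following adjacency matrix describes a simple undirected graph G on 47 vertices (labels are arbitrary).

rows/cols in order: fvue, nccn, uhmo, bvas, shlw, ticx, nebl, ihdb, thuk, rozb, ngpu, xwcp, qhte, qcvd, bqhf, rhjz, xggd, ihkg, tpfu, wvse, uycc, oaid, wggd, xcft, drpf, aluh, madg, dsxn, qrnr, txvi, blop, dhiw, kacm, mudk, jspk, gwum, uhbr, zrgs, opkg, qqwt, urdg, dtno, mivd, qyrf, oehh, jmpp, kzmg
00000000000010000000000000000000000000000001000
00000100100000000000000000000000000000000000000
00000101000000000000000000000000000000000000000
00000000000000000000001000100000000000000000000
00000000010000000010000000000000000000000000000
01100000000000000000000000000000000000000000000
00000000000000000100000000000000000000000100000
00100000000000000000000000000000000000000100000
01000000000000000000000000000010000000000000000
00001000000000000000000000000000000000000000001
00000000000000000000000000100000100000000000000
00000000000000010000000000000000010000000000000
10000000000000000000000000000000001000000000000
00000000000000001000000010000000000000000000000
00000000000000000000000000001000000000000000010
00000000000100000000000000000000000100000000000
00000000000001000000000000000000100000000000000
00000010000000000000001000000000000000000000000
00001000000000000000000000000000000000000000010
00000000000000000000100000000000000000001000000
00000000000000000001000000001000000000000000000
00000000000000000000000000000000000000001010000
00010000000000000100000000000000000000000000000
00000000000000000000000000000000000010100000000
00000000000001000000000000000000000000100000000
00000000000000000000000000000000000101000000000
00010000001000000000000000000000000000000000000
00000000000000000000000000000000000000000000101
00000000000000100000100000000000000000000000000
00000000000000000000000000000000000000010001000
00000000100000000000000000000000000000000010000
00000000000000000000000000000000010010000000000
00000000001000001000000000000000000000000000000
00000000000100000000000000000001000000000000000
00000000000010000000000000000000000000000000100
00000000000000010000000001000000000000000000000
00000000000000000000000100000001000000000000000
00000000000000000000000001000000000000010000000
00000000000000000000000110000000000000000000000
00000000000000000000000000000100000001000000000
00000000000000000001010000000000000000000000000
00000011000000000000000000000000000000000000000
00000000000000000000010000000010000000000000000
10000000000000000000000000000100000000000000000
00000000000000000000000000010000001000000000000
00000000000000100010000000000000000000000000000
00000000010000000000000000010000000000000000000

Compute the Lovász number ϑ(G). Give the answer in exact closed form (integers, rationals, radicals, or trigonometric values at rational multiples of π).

47*cos(pi/47)/(cos(pi/47) + 1)

deg(dsxn) = 2; N(dsxn) = {oehh, kzmg}.
deg(urdg) = 2; N(urdg) = {wvse, oaid}.
N(rhjz) = {xwcp, gwum}, |N(rhjz)| = 2.
Vertex qyrf has 2 neighbors: fvue, txvi.
Regular of degree 2 on 47 vertices: connected 2-regular on 47 ⇒ C_{47}.
spec(A) ≈ [2.0, 1.982, 1.929, 1.841, 1.721, 1.57, 1.39, 1.186, 0.961, 0.719, 0.464, 0.2, -0.067, -0.333, -0.593, -0.842, -1.076, -1.291, -1.483, -1.649, -1.785, -1.889, -1.96, -1.996] (distinct, 3 d.p.).
−47·(-2*cos(pi/47)) / ((2)−(-2*cos(pi/47))) = 47*cos(pi/47)/(cos(pi/47) + 1) = ϑ(G).
Numerically 23.47373.
23 ≤ 47*cos(pi/47)/(cos(pi/47) + 1) ≤ 24: both strict.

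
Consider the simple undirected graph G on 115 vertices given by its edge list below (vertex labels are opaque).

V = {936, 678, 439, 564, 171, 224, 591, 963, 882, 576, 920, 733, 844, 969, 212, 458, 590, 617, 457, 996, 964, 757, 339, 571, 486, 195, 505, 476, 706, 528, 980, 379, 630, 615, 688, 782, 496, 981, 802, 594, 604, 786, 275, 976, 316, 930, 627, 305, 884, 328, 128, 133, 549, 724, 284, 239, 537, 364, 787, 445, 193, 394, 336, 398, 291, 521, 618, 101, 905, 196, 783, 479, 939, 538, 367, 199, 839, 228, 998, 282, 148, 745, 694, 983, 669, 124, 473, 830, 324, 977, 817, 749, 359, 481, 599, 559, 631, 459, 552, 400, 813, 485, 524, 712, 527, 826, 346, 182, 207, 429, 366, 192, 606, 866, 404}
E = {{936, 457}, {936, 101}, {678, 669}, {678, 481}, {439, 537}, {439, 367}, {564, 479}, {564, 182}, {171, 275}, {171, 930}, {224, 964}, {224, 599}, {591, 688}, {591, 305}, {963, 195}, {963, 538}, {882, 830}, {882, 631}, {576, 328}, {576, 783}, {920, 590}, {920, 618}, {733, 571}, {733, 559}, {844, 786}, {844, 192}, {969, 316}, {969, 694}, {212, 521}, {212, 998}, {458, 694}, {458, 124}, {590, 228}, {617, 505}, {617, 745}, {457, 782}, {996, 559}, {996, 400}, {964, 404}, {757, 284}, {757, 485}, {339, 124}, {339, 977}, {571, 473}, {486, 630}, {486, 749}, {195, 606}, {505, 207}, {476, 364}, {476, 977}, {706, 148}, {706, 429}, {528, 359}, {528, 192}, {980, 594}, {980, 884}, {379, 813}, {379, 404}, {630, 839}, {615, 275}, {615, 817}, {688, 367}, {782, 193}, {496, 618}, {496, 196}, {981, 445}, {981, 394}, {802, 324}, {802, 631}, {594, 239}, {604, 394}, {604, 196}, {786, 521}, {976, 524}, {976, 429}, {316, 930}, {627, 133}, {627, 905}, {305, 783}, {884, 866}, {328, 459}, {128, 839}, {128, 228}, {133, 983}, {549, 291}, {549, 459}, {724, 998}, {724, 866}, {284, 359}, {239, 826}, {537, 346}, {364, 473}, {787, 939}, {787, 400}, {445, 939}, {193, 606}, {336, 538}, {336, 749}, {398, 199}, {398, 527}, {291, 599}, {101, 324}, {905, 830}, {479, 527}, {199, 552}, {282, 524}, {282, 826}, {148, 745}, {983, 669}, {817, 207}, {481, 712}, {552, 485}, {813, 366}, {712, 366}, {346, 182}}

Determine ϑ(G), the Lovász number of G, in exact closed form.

N(305) = {591, 783}, |N(305)| = 2.
Vertex 678 has 2 neighbors: 669, 481.
deg(920) = 2; N(920) = {590, 618}.
deg(590) = 2; N(590) = {920, 228}.
2-regular, N=115; the odd cycle C_{115}.
spec(A) ≈ [2.0, 1.99702, 1.98807, 1.97319, 1.95243, 1.92583, 1.89349, 1.8555, 1.81197, 1.76304, 1.70884, 1.64954, 1.58532, 1.51637, 1.44289, 1.36511, 1.28325, 1.19756, 1.1083, 1.01573, 0.92013, 0.82178, 0.72098, 0.61803, 0.51324, 0.40691, 0.29937, 0.19094, 0.08193, -0.02732, -0.13648, -0.24524, -0.35327, -0.46025, -0.56585, -0.66976, -0.77167, -0.87128, -0.96829, -1.06241, -1.15336, -1.24087, -1.32467, -1.40452, -1.48018, -1.55142, -1.61803, -1.67982, -1.73659, -1.78817, -1.83442, -1.8752, -1.91038, -1.93985, -1.96354, -1.98137, -1.99329, -1.99925] (distinct, 5 d.p.).
ϑ = −N·λ_min/(λ_max−λ_min) = −115·(-2*cos(pi/115))/(2−(-2*cos(pi/115))) = 115*cos(pi/115)/(cos(pi/115) + 1).
≈ 57.48927083 (to 8 d.p.).
Lovász sandwich 57 ≤ 115*cos(pi/115)/(cos(pi/115) + 1) ≤ 58: both strict.

115*cos(pi/115)/(cos(pi/115) + 1)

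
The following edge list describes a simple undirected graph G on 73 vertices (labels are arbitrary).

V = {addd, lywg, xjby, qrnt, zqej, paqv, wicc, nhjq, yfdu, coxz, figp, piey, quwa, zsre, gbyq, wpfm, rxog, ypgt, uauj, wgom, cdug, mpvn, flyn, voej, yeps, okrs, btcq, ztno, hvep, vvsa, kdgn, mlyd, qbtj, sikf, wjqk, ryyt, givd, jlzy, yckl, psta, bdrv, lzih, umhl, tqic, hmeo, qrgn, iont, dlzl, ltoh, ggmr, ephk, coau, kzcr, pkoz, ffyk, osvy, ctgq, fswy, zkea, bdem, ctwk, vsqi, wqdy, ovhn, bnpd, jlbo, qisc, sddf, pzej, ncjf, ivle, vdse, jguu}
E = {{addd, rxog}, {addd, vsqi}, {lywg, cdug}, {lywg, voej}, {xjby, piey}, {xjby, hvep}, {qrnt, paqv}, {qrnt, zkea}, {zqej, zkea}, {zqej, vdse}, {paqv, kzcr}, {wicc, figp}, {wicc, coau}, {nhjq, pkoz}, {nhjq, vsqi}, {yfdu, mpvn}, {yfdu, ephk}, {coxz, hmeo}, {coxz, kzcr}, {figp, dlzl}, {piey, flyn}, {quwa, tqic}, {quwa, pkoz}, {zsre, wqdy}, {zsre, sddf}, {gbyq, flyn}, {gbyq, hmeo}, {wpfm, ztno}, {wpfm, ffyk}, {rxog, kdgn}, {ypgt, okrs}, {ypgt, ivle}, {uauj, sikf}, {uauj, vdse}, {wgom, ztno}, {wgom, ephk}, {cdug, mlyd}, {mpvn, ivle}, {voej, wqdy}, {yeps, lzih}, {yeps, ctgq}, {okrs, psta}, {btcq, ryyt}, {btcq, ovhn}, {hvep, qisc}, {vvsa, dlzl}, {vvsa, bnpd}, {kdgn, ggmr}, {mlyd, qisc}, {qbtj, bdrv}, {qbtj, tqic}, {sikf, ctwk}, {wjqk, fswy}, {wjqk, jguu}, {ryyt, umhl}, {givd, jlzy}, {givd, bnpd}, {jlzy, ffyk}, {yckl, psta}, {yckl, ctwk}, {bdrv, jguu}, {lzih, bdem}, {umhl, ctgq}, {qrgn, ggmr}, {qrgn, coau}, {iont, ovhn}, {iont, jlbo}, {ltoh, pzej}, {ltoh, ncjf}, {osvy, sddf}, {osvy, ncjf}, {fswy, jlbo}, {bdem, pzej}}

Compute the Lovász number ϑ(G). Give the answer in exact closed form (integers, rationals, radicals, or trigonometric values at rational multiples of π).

deg(lywg) = 2; N(lywg) = {cdug, voej}.
N(ncjf) = {ltoh, osvy}, |N(ncjf)| = 2.
Vertex qisc has 2 neighbors: hvep, mlyd.
Vertex vdse has 2 neighbors: zqej, uauj.
Every vertex has degree 2 (N=73); connected 2-regular on 73 ⇒ C_{73}.
spec(A) ≈ [2.0, 1.9926, 1.97044, 1.9337, 1.88263, 1.81764, 1.73918, 1.64785, 1.54431, 1.42935, 1.3038, 1.1686, 1.02474, 0.8733, 0.7154, 0.55219, 0.3849, 0.21476, 0.04303, -0.12902, -0.30011, -0.46898, -0.63438, -0.79509, -0.9499, -1.09769, -1.23734, -1.36784, -1.48821, -1.59756, -1.69508, -1.78006, -1.85185, -1.90993, -1.95388, -1.98335, -1.99815] (distinct, 5 d.p.).
Lovász: ϑ = −73(-2*cos(pi/73))/(2+-(-1)*2*cos(pi/73)) = 73*cos(pi/73)/(cos(pi/73) + 1).
Numerically 36.4831.
α=36, χ(Ḡ)=37; ϑ=73*cos(pi/73)/(cos(pi/73) + 1) lies between (both strict).

73*cos(pi/73)/(cos(pi/73) + 1)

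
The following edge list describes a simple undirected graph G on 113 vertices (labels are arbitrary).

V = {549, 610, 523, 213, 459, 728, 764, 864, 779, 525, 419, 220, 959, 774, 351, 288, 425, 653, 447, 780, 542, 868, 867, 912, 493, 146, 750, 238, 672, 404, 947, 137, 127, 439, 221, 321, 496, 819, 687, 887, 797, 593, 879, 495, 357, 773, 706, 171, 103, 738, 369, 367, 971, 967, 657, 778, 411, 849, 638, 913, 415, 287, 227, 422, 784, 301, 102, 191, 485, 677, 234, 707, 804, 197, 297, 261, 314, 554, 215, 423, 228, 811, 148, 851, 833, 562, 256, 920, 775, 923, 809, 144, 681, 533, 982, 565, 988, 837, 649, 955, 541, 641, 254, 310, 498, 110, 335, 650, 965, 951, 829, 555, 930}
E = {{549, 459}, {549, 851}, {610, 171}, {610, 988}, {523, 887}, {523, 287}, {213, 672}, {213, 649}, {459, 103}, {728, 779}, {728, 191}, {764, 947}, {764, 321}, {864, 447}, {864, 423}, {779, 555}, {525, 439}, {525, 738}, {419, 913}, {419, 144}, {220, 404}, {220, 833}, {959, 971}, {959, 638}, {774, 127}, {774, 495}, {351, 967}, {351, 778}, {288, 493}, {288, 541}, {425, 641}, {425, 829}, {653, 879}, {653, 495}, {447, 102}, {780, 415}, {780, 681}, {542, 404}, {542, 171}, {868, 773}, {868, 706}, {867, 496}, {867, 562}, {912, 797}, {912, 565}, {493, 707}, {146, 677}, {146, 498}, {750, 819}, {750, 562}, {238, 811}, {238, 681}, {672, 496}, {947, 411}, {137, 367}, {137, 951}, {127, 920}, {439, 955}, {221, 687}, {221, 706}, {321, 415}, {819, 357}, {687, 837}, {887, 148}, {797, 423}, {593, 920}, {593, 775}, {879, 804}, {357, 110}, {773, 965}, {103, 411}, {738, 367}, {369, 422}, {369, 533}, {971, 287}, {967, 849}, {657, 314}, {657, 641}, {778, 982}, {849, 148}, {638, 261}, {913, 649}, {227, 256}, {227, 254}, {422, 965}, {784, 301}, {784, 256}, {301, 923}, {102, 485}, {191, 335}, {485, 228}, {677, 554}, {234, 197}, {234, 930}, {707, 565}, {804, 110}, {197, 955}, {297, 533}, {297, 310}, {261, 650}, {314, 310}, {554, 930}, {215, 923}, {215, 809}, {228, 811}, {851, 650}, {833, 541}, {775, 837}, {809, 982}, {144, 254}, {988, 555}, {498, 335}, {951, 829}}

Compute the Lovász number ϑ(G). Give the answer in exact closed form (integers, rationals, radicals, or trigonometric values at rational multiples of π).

Vertex 947 has 2 neighbors: 764, 411.
Vertex 867 has 2 neighbors: 496, 562.
Vertex 988 has 2 neighbors: 610, 555.
deg(774) = 2; N(774) = {127, 495}.
113-vertex 2-regular graph: this is C_{113}, the 113-cycle.
Distinct eigenvalues (to 3 d.p.): [2.0, 1.997, 1.988, 1.972, 1.951, 1.923, 1.89, 1.85, 1.805, 1.755, 1.699, 1.637, 1.571, 1.5, 1.424, 1.344, 1.259, 1.171, 1.079, 0.984, 0.886, 0.785, 0.681, 0.576, 0.468, 0.359, 0.25, 0.139, 0.028, -0.083, -0.194, -0.305, -0.414, -0.522, -0.629, -0.733, -0.835, -0.935, -1.032, -1.126, -1.216, -1.302, -1.384, -1.462, -1.536, -1.605, -1.669, -1.727, -1.781, -1.829, -1.871, -1.907, -1.938, -1.962, -1.981, -1.993, -1.999].
Lovász (edge-transitive): ϑ = −113·(-2*cos(pi/113))/((2)−(-2*cos(pi/113))) = 113*cos(pi/113)/(cos(pi/113) + 1).
≈ 56.489080889 (to 9 d.p.).
Check 56 ≤ 113*cos(pi/113)/(cos(pi/113) + 1) ≤ 57: both strict.

113*cos(pi/113)/(cos(pi/113) + 1)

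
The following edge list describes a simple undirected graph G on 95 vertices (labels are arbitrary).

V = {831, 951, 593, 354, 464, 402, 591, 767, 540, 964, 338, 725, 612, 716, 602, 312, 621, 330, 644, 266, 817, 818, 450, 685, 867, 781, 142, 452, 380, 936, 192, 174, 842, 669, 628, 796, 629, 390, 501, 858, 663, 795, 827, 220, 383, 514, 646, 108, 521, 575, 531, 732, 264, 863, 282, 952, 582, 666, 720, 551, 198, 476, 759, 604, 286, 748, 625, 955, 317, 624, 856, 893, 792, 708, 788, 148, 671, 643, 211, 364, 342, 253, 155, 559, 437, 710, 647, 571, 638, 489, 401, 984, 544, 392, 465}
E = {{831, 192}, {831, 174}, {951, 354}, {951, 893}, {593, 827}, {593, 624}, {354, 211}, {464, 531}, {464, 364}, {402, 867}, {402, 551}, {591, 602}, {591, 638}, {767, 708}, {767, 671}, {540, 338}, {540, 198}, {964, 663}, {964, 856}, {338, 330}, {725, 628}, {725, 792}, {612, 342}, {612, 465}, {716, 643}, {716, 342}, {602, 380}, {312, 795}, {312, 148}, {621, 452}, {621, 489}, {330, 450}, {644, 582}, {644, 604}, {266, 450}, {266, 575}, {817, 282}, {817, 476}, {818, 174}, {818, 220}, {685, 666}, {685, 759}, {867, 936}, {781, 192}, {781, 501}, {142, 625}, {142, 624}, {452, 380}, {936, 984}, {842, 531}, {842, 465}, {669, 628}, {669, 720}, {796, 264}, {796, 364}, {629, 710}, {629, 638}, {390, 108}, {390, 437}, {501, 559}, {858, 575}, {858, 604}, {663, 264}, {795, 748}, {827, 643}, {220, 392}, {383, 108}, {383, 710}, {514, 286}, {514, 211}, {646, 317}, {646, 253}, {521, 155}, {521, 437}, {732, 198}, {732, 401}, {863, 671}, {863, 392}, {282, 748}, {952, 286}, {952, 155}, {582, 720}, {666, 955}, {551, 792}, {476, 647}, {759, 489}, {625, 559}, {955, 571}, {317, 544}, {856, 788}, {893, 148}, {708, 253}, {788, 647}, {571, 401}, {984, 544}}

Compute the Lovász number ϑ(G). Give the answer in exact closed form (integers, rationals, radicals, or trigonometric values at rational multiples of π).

95*cos(pi/95)/(cos(pi/95) + 1)

N(108) = {390, 383}, |N(108)| = 2.
Vertex 893 has 2 neighbors: 951, 148.
deg(354) = 2; N(354) = {951, 211}.
N(211) = {354, 514}, |N(211)| = 2.
Regular of degree 2 on 95 vertices: the odd cycle C_{95}.
spec(A) ≈ [2.0, 1.9956, 1.9825, 1.9608, 1.9304, 1.8916, 1.8446, 1.7895, 1.7265, 1.656, 1.5783, 1.4936, 1.4025, 1.3052, 1.2022, 1.0939, 0.9808, 0.8635, 0.7424, 0.618, 0.491, 0.3618, 0.231, 0.0992, -0.0331, -0.1652, -0.2965, -0.4266, -0.5548, -0.6806, -0.8034, -0.9227, -1.0379, -1.1487, -1.2544, -1.3546, -1.4489, -1.5368, -1.618, -1.6922, -1.7589, -1.818, -1.8691, -1.9121, -1.9467, -1.9727, -1.9902, -1.9989] (distinct, 4 d.p.).
Lovász (edge-transitive): ϑ = −95·(-2*cos(pi/95))/((2)−(-2*cos(pi/95))) = 95*cos(pi/95)/(cos(pi/95) + 1).
≈ 47.48701131 (to 8 d.p.).
α=47, χ(Ḡ)=48; ϑ=95*cos(pi/95)/(cos(pi/95) + 1) lies between (both strict).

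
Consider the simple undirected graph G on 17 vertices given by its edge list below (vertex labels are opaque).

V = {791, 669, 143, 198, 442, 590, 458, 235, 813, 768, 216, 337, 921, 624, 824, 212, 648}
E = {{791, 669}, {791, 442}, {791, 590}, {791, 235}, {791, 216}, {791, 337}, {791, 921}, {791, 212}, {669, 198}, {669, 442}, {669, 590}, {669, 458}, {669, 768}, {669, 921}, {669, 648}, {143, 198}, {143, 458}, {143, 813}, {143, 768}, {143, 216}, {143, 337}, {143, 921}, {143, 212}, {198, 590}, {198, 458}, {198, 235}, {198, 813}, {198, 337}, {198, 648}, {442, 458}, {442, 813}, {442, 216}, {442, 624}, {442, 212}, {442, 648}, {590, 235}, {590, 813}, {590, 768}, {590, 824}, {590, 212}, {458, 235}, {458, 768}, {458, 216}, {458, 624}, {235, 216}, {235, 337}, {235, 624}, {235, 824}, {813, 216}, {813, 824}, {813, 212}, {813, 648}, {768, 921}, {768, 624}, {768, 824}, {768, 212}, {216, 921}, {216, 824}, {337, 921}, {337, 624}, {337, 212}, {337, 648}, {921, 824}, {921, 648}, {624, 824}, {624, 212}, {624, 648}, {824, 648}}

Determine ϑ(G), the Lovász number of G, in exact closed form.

sqrt(17)

N(143) = {198, 458, 813, 768, 216, 337, 921, 212}, |N(143)| = 8.
N(216) = {791, 143, 442, 458, 235, 813, 921, 824}, |N(216)| = 8.
Vertex 442 has 8 neighbors: 791, 669, 458, 813, 216, 624, 212, 648.
N(198) = {669, 143, 590, 458, 235, 813, 337, 648}, |N(198)| = 8.
17-vertex 8-regular graph: strongly regular (17,8,3,4).
A has 3 distinct eigenvalues ≈ [8.0, 1.562, -2.562].
λ_max=8, λ_min=-sqrt(17)/2 - 1/2; ϑ = −17·λ_min/(λ_max−λ_min) = sqrt(17).
Numerically 4.12311.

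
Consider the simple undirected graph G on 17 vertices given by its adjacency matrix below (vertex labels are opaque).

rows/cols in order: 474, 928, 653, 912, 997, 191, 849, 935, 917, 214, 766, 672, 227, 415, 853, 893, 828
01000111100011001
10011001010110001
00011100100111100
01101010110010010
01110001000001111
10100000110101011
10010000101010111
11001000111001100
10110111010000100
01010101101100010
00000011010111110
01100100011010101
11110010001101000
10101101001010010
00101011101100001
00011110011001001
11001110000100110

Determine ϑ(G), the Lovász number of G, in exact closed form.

deg(828) = 8; N(828) = {474, 928, 997, 191, 849, 672, 853, 893}.
deg(912) = 8; N(912) = {928, 653, 997, 849, 917, 214, 227, 893}.
N(997) = {928, 653, 912, 935, 415, 853, 893, 828}, |N(997)| = 8.
N(935) = {474, 928, 997, 917, 214, 766, 415, 853}, |N(935)| = 8.
17-vertex 8-regular graph: Paley(17): SR with (k,λ,μ)=(8,3,4).
spec(A) ≈ [8.0, 1.5616, -2.5616] (distinct, 4 d.p.).
Lovász (edge-transitive): ϑ = −17·(-sqrt(17)/2 - 1/2)/((8)−(-sqrt(17)/2 - 1/2)) = sqrt(17).
Numerically 4.12311.

sqrt(17)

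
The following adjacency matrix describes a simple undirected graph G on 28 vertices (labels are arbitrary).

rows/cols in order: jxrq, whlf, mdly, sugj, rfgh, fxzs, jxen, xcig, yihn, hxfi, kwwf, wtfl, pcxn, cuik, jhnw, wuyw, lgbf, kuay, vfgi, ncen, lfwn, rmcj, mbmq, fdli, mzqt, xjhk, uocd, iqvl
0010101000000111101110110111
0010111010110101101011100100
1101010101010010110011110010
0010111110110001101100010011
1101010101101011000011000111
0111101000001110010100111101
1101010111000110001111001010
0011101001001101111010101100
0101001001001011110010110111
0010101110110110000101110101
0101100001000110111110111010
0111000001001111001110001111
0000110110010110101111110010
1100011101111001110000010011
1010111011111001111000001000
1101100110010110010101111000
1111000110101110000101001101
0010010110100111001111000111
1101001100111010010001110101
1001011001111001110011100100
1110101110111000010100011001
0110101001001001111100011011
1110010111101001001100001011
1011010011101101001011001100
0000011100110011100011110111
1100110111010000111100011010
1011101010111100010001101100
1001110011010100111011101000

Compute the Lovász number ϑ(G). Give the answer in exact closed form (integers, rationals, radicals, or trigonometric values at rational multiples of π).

7

Vertex jxrq has 15 neighbors: mdly, rfgh, jxen, cuik, jhnw, wuyw, lgbf, vfgi, ncen, lfwn, mbmq, fdli, xjhk, uocd, iqvl.
deg(ncen) = 15; N(ncen) = {jxrq, sugj, fxzs, jxen, hxfi, kwwf, wtfl, pcxn, wuyw, lgbf, kuay, lfwn, rmcj, mbmq, xjhk}.
N(pcxn) = {rfgh, fxzs, xcig, yihn, wtfl, cuik, jhnw, lgbf, vfgi, ncen, lfwn, rmcj, mbmq, fdli, uocd}, |N(pcxn)| = 15.
N(mbmq) = {jxrq, whlf, mdly, fxzs, xcig, yihn, hxfi, kwwf, pcxn, wuyw, vfgi, ncen, mzqt, uocd, iqvl}, |N(mbmq)| = 15.
deg(v) = 15 for all v (|V|=28); this is K(8,2), the Kneser graph.
Distinct eigenvalues (to 5 d.p.): [15.0, 1.0, -5.0].
Lovász: ϑ = −28(-5)/(15+-1*(-5)) = 7.
≈ 7.0000 (to 4 d.p.).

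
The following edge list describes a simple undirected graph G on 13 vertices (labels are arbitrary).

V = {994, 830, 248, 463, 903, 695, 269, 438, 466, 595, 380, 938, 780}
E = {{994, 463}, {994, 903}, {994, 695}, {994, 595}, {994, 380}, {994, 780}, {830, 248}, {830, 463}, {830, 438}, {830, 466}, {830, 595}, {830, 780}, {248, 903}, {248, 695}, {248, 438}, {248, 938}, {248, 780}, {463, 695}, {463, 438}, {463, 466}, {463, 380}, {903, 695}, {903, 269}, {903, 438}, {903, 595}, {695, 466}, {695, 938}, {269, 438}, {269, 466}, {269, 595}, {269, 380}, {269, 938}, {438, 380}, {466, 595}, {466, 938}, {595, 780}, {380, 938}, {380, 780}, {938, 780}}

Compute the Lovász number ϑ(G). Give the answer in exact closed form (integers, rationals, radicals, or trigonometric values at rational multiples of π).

Vertex 380 has 6 neighbors: 994, 463, 269, 438, 938, 780.
Vertex 438 has 6 neighbors: 830, 248, 463, 903, 269, 380.
N(466) = {830, 463, 695, 269, 595, 938}, |N(466)| = 6.
N(463) = {994, 830, 695, 438, 466, 380}, |N(463)| = 6.
Every vertex has degree 6 (N=13); strongly regular (13,6,2,3).
spec(A) ≈ [6.0, 1.30278, -2.30278] (distinct, 5 d.p.).
Lovász (edge-transitive): ϑ = −13·(-sqrt(13)/2 - 1/2)/((6)−(-sqrt(13)/2 - 1/2)) = sqrt(13).
≈ 3.60555 (to 5 d.p.).

sqrt(13)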